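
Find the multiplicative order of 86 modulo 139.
69

139 is prime, so ord(86) divides φ(139) = 138.
Divisors of 138: 1, 2, 3, 6, 23, 46, 69, 138.
Repeated squaring: 86^1 ≡ 86, 86^2 ≡ 29, 86^4 ≡ 7, 86^8 ≡ 49, 86^16 ≡ 38, 86^32 ≡ 54, 86^64 ≡ 136, 86^128 ≡ 9 (mod 139).
Test 86^d mod 139 for each divisor d in increasing order:
86^1 ≡ 86
86^2 ≡ 29
86^3 = 86^2·86^1 ≡ 131
86^6 = 86^4·86^2 ≡ 64
86^23 = 86^16·86^4·86^2·86^1 ≡ 96
86^46 = 86^32·86^8·86^4·86^2 ≡ 42
86^69 = 86^64·86^4·86^1 ≡ 1  ← first divisor giving 1
The order is 69.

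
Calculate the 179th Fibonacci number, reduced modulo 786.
563

Matrix identity: Q^n = [[F_(n+1), F_n], [F_n, F_(n-1)]] with Q = [[1,1],[1,0]].
n = 179 = 10110011₂. Square-and-multiply, entries mod 786:
Q^1 = [[1,1],[1,0]]
Q^2 = (Q^1)² = [[2,1],[1,1]]
Q^5 = (Q^2)²·Q = [[8,5],[5,3]]
Q^11 = (Q^5)²·Q = [[144,89],[89,55]]
Q^22 = (Q^11)² = [[361,419],[419,728]]
Q^44 = (Q^22)² = [[128,411],[411,503]]
Q^89 = (Q^44)²·Q = [[556,595],[595,747]]
Q^179 = (Q^89)²·Q = [[66,563],[563,289]]
F_179 mod 786 = Q^179[0][1] = 563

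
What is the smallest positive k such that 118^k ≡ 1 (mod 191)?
95

191 is prime, so ord(118) divides φ(191) = 190.
Divisors of 190: 1, 2, 5, 10, 19, 38, 95, 190.
Repeated squaring: 118^1 ≡ 118, 118^2 ≡ 172, 118^4 ≡ 170, 118^8 ≡ 59, 118^16 ≡ 43, 118^32 ≡ 130, 118^64 ≡ 92, 118^128 ≡ 60 (mod 191).
Test 118^d mod 191 for each divisor d in increasing order:
118^1 ≡ 118
118^2 ≡ 172
118^5 = 118^4·118^1 ≡ 5
118^10 = 118^8·118^2 ≡ 25
118^19 = 118^16·118^2·118^1 ≡ 49
118^38 = 118^32·118^4·118^2 ≡ 109
118^95 = 118^64·118^16·118^8·118^4·118^2·118^1 ≡ 1  ← first divisor giving 1
The order is 95.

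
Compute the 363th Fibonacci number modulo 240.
2

Matrix identity: Q^n = [[F_(n+1), F_n], [F_n, F_(n-1)]] with Q = [[1,1],[1,0]].
n = 363 = 101101011₂. Square-and-multiply, entries mod 240:
Q^1 = [[1,1],[1,0]]
Q^2 = (Q^1)² = [[2,1],[1,1]]
Q^5 = (Q^2)²·Q = [[8,5],[5,3]]
Q^11 = (Q^5)²·Q = [[144,89],[89,55]]
Q^22 = (Q^11)² = [[97,191],[191,146]]
Q^45 = (Q^22)²·Q = [[143,50],[50,93]]
Q^90 = (Q^45)² = [[149,40],[40,109]]
Q^181 = (Q^90)²·Q = [[41,41],[41,0]]
Q^363 = (Q^181)²·Q = [[3,2],[2,1]]
F_363 mod 240 = Q^363[0][1] = 2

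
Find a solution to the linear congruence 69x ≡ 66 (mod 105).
x ≡ 4 (mod 35)

gcd(69, 105) = 3, which divides 66, so solutions exist.
Divide through by 3: 23x ≡ 22 (mod 35).
Find 23^(-1) mod 35 by the extended Euclidean algorithm:
35 = 1 × 23 + 12  ⟹  12 = (1)·35 + (-1)·23
23 = 1 × 12 + 11  ⟹  11 = (-1)·35 + (2)·23
12 = 1 × 11 + 1  ⟹  1 = (2)·35 + (-3)·23
So (-3)·23 ≡ 1 (mod 35), i.e. 23^(-1) ≡ -3 ≡ 32 (mod 35).
x ≡ 32 × 22 = 704 ≡ 4 (mod 35).
Check: 69 × 4 = 276 ≡ 66 (mod 105).
x ≡ 4 (mod 35), giving 3 solutions mod 105.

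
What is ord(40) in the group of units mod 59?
58

59 is prime, so ord(40) divides φ(59) = 58.
Divisors of 58: 1, 2, 29, 58.
Repeated squaring: 40^1 ≡ 40, 40^2 ≡ 7, 40^4 ≡ 49, 40^8 ≡ 41, 40^16 ≡ 29, 40^32 ≡ 15 (mod 59).
Test 40^d mod 59 for each divisor d in increasing order:
40^1 ≡ 40
40^2 ≡ 7
40^29 = 40^16·40^8·40^4·40^1 ≡ 58
40^58 = 40^32·40^16·40^8·40^2 ≡ 1  ← first divisor giving 1
The order is 58.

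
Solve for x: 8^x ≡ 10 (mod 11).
5

Baby-step giant-step with step n = ⌈√11⌉ = 4.
Baby steps 8^j mod 11 (j:value) for j=0..3: 0:1, 1:8, 2:9, 3:6.
Giant-step multiplier: 8^(-4) ≡ 8^(10-4) = 8^6 ≡ 3 (mod 11).
Giant steps γ_i = 10·3^i mod 11: γ_0=10, γ_1=8 (in table at j=1).
x = i·n + j = 1·4 + 1 = 5.
Check: 8^5 ≡ 10 (mod 11).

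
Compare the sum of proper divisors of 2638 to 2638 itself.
deficient

Proper divisors of 2638: sum = 1 + 2 + 1319 = 1322
Since 1322 < 2638, 2638 is deficient.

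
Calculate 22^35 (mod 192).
64

Repeated squaring. Binary of 35 = 100011.
22^1 ≡ 22 (mod 192); 22^2 ≡ 100 (mod 192); 22^4 ≡ 16 (mod 192); 22^8 ≡ 64 (mod 192); 22^16 ≡ 64 (mod 192); 22^32 ≡ 64 (mod 192)
22^35 = 22^1 × 22^2 × 22^32 ≡ 64 (mod 192)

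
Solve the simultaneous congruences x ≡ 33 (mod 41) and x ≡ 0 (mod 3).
33

Using Chinese Remainder Theorem:
M = 41 × 3 = 123
M1 = 3, M2 = 41
y1 = 3^(-1) mod 41 = 14
y2 = 41^(-1) mod 3 = 2
x = (33×3×14 + 0×41×2) mod 123 = 33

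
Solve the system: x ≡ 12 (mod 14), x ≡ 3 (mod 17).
54

Using Chinese Remainder Theorem:
M = 14 × 17 = 238
M1 = 17, M2 = 14
y1 = 17^(-1) mod 14 = 5
y2 = 14^(-1) mod 17 = 11
x = (12×17×5 + 3×14×11) mod 238 = 54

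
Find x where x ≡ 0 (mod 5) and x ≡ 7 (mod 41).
130

Using Chinese Remainder Theorem:
M = 5 × 41 = 205
M1 = 41, M2 = 5
y1 = 41^(-1) mod 5 = 1
y2 = 5^(-1) mod 41 = 33
x = (0×41×1 + 7×5×33) mod 205 = 130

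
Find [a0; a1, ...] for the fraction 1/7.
[0; 7]

Euclidean algorithm steps:
1 = 0 × 7 + 1
7 = 7 × 1 + 0
Continued fraction: [0; 7]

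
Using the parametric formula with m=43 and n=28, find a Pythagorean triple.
(1065, 2408, 2633)

Euclid's formula: a = m² - n², b = 2mn, c = m² + n²
m = 43, n = 28
a = 43² - 28² = 1849 - 784 = 1065
b = 2 × 43 × 28 = 2408
c = 43² + 28² = 1849 + 784 = 2633
Verification: 1065² + 2408² = 1134225 + 5798464 = 6932689 = 2633² ✓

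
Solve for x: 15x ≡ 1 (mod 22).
3

gcd(15, 22) = 1, so the inverse exists.
Extended Euclidean algorithm on (22, 15):
22 = 1 × 15 + 7  ⟹  7 = (1)·22 + (-1)·15
15 = 2 × 7 + 1  ⟹  1 = (-2)·22 + (3)·15
So (3)·15 ≡ 1 (mod 22), i.e. 15^(-1) ≡ 3 (mod 22).
Check: 15 × 3 = 45 ≡ 1 (mod 22)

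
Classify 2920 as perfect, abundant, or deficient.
abundant

Proper divisors of 2920: sum = 1 + 2 + 4 + 5 + 8 + 10 + 20 + 40 + 73 + 146 + 292 + 365 + 584 + 730 + 1460 = 3740
Since 3740 > 2920, 2920 is abundant.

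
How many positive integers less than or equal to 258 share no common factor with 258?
84

258 = 2 × 3 × 43
φ(n) = n × ∏(1 - 1/p) for each prime p dividing n
φ(258) = 258 × (1 - 1/2) × (1 - 1/3) × (1 - 1/43) = 84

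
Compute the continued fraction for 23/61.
[0; 2, 1, 1, 1, 7]

Euclidean algorithm steps:
23 = 0 × 61 + 23
61 = 2 × 23 + 15
23 = 1 × 15 + 8
15 = 1 × 8 + 7
8 = 1 × 7 + 1
7 = 7 × 1 + 0
Continued fraction: [0; 2, 1, 1, 1, 7]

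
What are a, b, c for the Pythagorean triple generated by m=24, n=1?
(575, 48, 577)

Euclid's formula: a = m² - n², b = 2mn, c = m² + n²
m = 24, n = 1
a = 24² - 1² = 576 - 1 = 575
b = 2 × 24 × 1 = 48
c = 24² + 1² = 576 + 1 = 577
Verification: 575² + 48² = 330625 + 2304 = 332929 = 577² ✓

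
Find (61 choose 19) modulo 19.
3

Using Lucas' theorem:
Write n=61 and k=19 in base 19:
n in base 19: [3, 4]
k in base 19: [1, 0]
C(61,19) mod 19 = ∏ C(n_i, k_i) mod 19
Digit binomials (mod 19): C(3,1) = 3; C(4,0) = 1
Product: 3 × 1 = 3 ≡ 3 (mod 19)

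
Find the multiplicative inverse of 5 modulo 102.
41

gcd(5, 102) = 1, so the inverse exists.
Extended Euclidean algorithm on (102, 5):
102 = 20 × 5 + 2  ⟹  2 = (1)·102 + (-20)·5
5 = 2 × 2 + 1  ⟹  1 = (-2)·102 + (41)·5
So (41)·5 ≡ 1 (mod 102), i.e. 5^(-1) ≡ 41 (mod 102).
Check: 5 × 41 = 205 ≡ 1 (mod 102)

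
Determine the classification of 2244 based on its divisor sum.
abundant

Proper divisors of 2244: sum = 1 + 2 + 3 + 4 + 6 + 11 + 12 + 17 + ... + 374 + 561 + 748 + 1122 (23 divisors) = 3804
Since 3804 > 2244, 2244 is abundant.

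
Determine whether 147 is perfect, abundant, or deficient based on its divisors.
deficient

Proper divisors of 147: sum = 1 + 3 + 7 + 21 + 49 = 81
Since 81 < 147, 147 is deficient.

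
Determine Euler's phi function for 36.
12

36 = 2^2 × 3^2
φ(n) = n × ∏(1 - 1/p) for each prime p dividing n
φ(36) = 36 × (1 - 1/2) × (1 - 1/3) = 12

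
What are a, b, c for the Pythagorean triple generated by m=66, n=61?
(635, 8052, 8077)

Euclid's formula: a = m² - n², b = 2mn, c = m² + n²
m = 66, n = 61
a = 66² - 61² = 4356 - 3721 = 635
b = 2 × 66 × 61 = 8052
c = 66² + 61² = 4356 + 3721 = 8077
Verification: 635² + 8052² = 403225 + 64834704 = 65237929 = 8077² ✓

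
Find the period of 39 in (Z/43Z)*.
14

43 is prime, so ord(39) divides φ(43) = 42.
Divisors of 42: 1, 2, 3, 6, 7, 14, 21, 42.
Repeated squaring: 39^1 ≡ 39, 39^2 ≡ 16, 39^4 ≡ 41, 39^8 ≡ 4, 39^16 ≡ 16, 39^32 ≡ 41 (mod 43).
Test 39^d mod 43 for each divisor d in increasing order:
39^1 ≡ 39
39^2 ≡ 16
39^3 = 39^2·39^1 ≡ 22
39^6 = 39^4·39^2 ≡ 11
39^7 = 39^4·39^2·39^1 ≡ 42
39^14 = 39^8·39^4·39^2 ≡ 1  ← first divisor giving 1
The order is 14.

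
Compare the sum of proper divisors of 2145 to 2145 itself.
deficient

Proper divisors of 2145: sum = 1 + 3 + 5 + 11 + 13 + 15 + 33 + 39 + 55 + 65 + 143 + 165 + 195 + 429 + 715 = 1887
Since 1887 < 2145, 2145 is deficient.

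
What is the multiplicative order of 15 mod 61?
15

61 is prime, so ord(15) divides φ(61) = 60.
Divisors of 60: 1, 2, 3, 4, 5, 6, 10, 12, 15, 20, 30, 60.
Repeated squaring: 15^1 ≡ 15, 15^2 ≡ 42, 15^4 ≡ 56, 15^8 ≡ 25, 15^16 ≡ 15, 15^32 ≡ 42 (mod 61).
Test 15^d mod 61 for each divisor d in increasing order:
15^1 ≡ 15
15^2 ≡ 42
15^3 = 15^2·15^1 ≡ 20
15^4 ≡ 56
15^5 = 15^4·15^1 ≡ 47
15^6 = 15^4·15^2 ≡ 34
15^10 = 15^8·15^2 ≡ 13
15^12 = 15^8·15^4 ≡ 58
15^15 = 15^8·15^4·15^2·15^1 ≡ 1  ← first divisor giving 1
The order is 15.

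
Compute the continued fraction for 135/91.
[1; 2, 14, 1, 2]

Euclidean algorithm steps:
135 = 1 × 91 + 44
91 = 2 × 44 + 3
44 = 14 × 3 + 2
3 = 1 × 2 + 1
2 = 2 × 1 + 0
Continued fraction: [1; 2, 14, 1, 2]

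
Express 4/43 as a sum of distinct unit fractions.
1/11 + 1/473

Greedy algorithm:
4/43: ceiling(43/4) = 11, use 1/11
1/473: ceiling(473/1) = 473, use 1/473
Result: 4/43 = 1/11 + 1/473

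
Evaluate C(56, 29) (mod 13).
11

Using Lucas' theorem:
Write n=56 and k=29 in base 13:
n in base 13: [4, 4]
k in base 13: [2, 3]
C(56,29) mod 13 = ∏ C(n_i, k_i) mod 13
Digit binomials (mod 13): C(4,2) = 6; C(4,3) = 4
Product: 6 × 4 = 24 ≡ 11 (mod 13)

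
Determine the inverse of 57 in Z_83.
67

gcd(57, 83) = 1, so the inverse exists.
Extended Euclidean algorithm on (83, 57):
83 = 1 × 57 + 26  ⟹  26 = (1)·83 + (-1)·57
57 = 2 × 26 + 5  ⟹  5 = (-2)·83 + (3)·57
26 = 5 × 5 + 1  ⟹  1 = (11)·83 + (-16)·57
So (-16)·57 ≡ 1 (mod 83), i.e. 57^(-1) ≡ -16 ≡ 67 (mod 83).
Check: 57 × 67 = 3819 ≡ 1 (mod 83)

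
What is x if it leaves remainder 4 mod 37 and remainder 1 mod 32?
929

Using Chinese Remainder Theorem:
M = 37 × 32 = 1184
M1 = 32, M2 = 37
y1 = 32^(-1) mod 37 = 22
y2 = 37^(-1) mod 32 = 13
x = (4×32×22 + 1×37×13) mod 1184 = 929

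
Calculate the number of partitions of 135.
9035836076

p(n) counts ways to write n as a sum of positive integers (order ignored).
Euler's pentagonal recurrence: p(k) = p(k-1) + p(k-2) - p(k-5) - p(k-7) + p(k-12) + p(k-15) - ... (offsets j(3j∓1)/2, signs ++--, p(0)=1, p(<0)=0).
DP table for k = 0..134: p(0)=1, p(1)=1, p(2)=2, p(3)=3, p(4)=5, p(5)=7, p(6)=11, p(7)=15, p(8)=22, p(9)=30, p(10)=42, p(11)=56, p(12)=77, p(13)=101, p(14)=135, p(15)=176, p(16)=231, p(17)=297, p(18)=385, p(19)=490, p(20)=627, p(21)=792, p(22)=1002, p(23)=1255, p(24)=1575, p(25)=1958, p(26)=2436, p(27)=3010, p(28)=3718, p(29)=4565, p(30)=5604, p(31)=6842, p(32)=8349, p(33)=10143, p(34)=12310, p(35)=14883, p(36)=17977, p(37)=21637, p(38)=26015, p(39)=31185, p(40)=37338, p(41)=44583, p(42)=53174, p(43)=63261, p(44)=75175, p(45)=89134, p(46)=105558, p(47)=124754, p(48)=147273, p(49)=173525, p(50)=204226, p(51)=239943, p(52)=281589, p(53)=329931, p(54)=386155, p(55)=451276, p(56)=526823, p(57)=614154, p(58)=715220, p(59)=831820, p(60)=966467, p(61)=1121505, p(62)=1300156, p(63)=1505499, p(64)=1741630, p(65)=2012558, p(66)=2323520, p(67)=2679689, p(68)=3087735, p(69)=3554345, p(70)=4087968, p(71)=4697205, p(72)=5392783, p(73)=6185689, p(74)=7089500, p(75)=8118264, p(76)=9289091, p(77)=10619863, p(78)=12132164, p(79)=13848650, p(80)=15796476, p(81)=18004327, p(82)=20506255, p(83)=23338469, p(84)=26543660, p(85)=30167357, p(86)=34262962, p(87)=38887673, p(88)=44108109, p(89)=49995925, p(90)=56634173, p(91)=64112359, p(92)=72533807, p(93)=82010177, p(94)=92669720, p(95)=104651419, p(96)=118114304, p(97)=133230930, p(98)=150198136, p(99)=169229875, p(100)=190569292, p(101)=214481126, p(102)=241265379, p(103)=271248950, p(104)=304801365, p(105)=342325709, p(106)=384276336, p(107)=431149389, p(108)=483502844, p(109)=541946240, p(110)=607163746, p(111)=679903203, p(112)=761002156, p(113)=851376628, p(114)=952050665, p(115)=1064144451, p(116)=1188908248, p(117)=1327710076, p(118)=1482074143, p(119)=1653668665, p(120)=1844349560, p(121)=2056148051, p(122)=2291320912, p(123)=2552338241, p(124)=2841940500, p(125)=3163127352, p(126)=3519222692, p(127)=3913864295, p(128)=4351078600, p(129)=4835271870, p(130)=5371315400, p(131)=5964539504, p(132)=6620830889, p(133)=7346629512, p(134)=8149040695.
Final step: p(135) = p(134) + p(133) - p(130) - p(128) + p(123) + p(120) - p(113) - p(109) + p(100) + p(95) - p(84) - p(78) + p(65) + p(58) - p(43) - p(35) + p(18) + p(9)
= 8149040695 + 7346629512 - 5371315400 - 4351078600 + 2552338241 + 1844349560 - 851376628 - 541946240 + 190569292 + 104651419 - 26543660 - 12132164 + 2012558 + 715220 - 63261 - 14883 + 385 + 30
= 9035836076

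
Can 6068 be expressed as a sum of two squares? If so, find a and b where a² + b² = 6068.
38² + 68² (a=38, b=68)

Factorization: 6068 = 2^2 × 37 × 41
By Fermat: n is sum of two squares iff every prime p ≡ 3 (mod 4) appears to even power.
All primes ≡ 3 (mod 4) appear to even power.
Search a = 0, 1, 2, … for 6068 - a² a perfect square: first hit at a = 38: 6068 - 1444 = 4624 = 68².
6068 = 38² + 68² = 1444 + 4624 ✓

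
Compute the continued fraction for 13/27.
[0; 2, 13]

Euclidean algorithm steps:
13 = 0 × 27 + 13
27 = 2 × 13 + 1
13 = 13 × 1 + 0
Continued fraction: [0; 2, 13]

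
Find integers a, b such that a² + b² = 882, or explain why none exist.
21² + 21² (a=21, b=21)

Factorization: 882 = 2 × 3^2 × 7^2
By Fermat: n is sum of two squares iff every prime p ≡ 3 (mod 4) appears to even power.
All primes ≡ 3 (mod 4) appear to even power.
Search a = 0, 1, 2, … for 882 - a² a perfect square: first hit at a = 21: 882 - 441 = 441 = 21².
882 = 21² + 21² = 441 + 441 ✓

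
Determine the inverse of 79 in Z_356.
347

gcd(79, 356) = 1, so the inverse exists.
Extended Euclidean algorithm on (356, 79):
356 = 4 × 79 + 40  ⟹  40 = (1)·356 + (-4)·79
79 = 1 × 40 + 39  ⟹  39 = (-1)·356 + (5)·79
40 = 1 × 39 + 1  ⟹  1 = (2)·356 + (-9)·79
So (-9)·79 ≡ 1 (mod 356), i.e. 79^(-1) ≡ -9 ≡ 347 (mod 356).
Check: 79 × 347 = 27413 ≡ 1 (mod 356)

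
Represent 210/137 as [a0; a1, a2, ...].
[1; 1, 1, 7, 9]

Euclidean algorithm steps:
210 = 1 × 137 + 73
137 = 1 × 73 + 64
73 = 1 × 64 + 9
64 = 7 × 9 + 1
9 = 9 × 1 + 0
Continued fraction: [1; 1, 1, 7, 9]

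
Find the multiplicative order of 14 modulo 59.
58

59 is prime, so ord(14) divides φ(59) = 58.
Divisors of 58: 1, 2, 29, 58.
Repeated squaring: 14^1 ≡ 14, 14^2 ≡ 19, 14^4 ≡ 7, 14^8 ≡ 49, 14^16 ≡ 41, 14^32 ≡ 29 (mod 59).
Test 14^d mod 59 for each divisor d in increasing order:
14^1 ≡ 14
14^2 ≡ 19
14^29 = 14^16·14^8·14^4·14^1 ≡ 58
14^58 = 14^32·14^16·14^8·14^2 ≡ 1  ← first divisor giving 1
The order is 58.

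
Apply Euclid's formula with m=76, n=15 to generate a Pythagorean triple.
(5551, 2280, 6001)

Euclid's formula: a = m² - n², b = 2mn, c = m² + n²
m = 76, n = 15
a = 76² - 15² = 5776 - 225 = 5551
b = 2 × 76 × 15 = 2280
c = 76² + 15² = 5776 + 225 = 6001
Verification: 5551² + 2280² = 30813601 + 5198400 = 36012001 = 6001² ✓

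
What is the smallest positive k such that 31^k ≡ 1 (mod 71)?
70

71 is prime, so ord(31) divides φ(71) = 70.
Divisors of 70: 1, 2, 5, 7, 10, 14, 35, 70.
Repeated squaring: 31^1 ≡ 31, 31^2 ≡ 38, 31^4 ≡ 24, 31^8 ≡ 8, 31^16 ≡ 64, 31^32 ≡ 49, 31^64 ≡ 58 (mod 71).
Test 31^d mod 71 for each divisor d in increasing order:
31^1 ≡ 31
31^2 ≡ 38
31^5 = 31^4·31^1 ≡ 34
31^7 = 31^4·31^2·31^1 ≡ 14
31^10 = 31^8·31^2 ≡ 20
31^14 = 31^8·31^4·31^2 ≡ 54
31^35 = 31^32·31^2·31^1 ≡ 70
31^70 = 31^64·31^4·31^2 ≡ 1  ← first divisor giving 1
The order is 70.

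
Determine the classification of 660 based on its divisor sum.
abundant

Proper divisors of 660: sum = 1 + 2 + 3 + 4 + 5 + 6 + 10 + 11 + ... + 132 + 165 + 220 + 330 (23 divisors) = 1356
Since 1356 > 660, 660 is abundant.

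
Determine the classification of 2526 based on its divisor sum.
abundant

Proper divisors of 2526: sum = 1 + 2 + 3 + 6 + 421 + 842 + 1263 = 2538
Since 2538 > 2526, 2526 is abundant.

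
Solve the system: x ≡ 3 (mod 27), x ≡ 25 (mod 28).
165

Using Chinese Remainder Theorem:
M = 27 × 28 = 756
M1 = 28, M2 = 27
y1 = 28^(-1) mod 27 = 1
y2 = 27^(-1) mod 28 = 27
x = (3×28×1 + 25×27×27) mod 756 = 165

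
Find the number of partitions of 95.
104651419

p(n) counts ways to write n as a sum of positive integers (order ignored).
Euler's pentagonal recurrence: p(k) = p(k-1) + p(k-2) - p(k-5) - p(k-7) + p(k-12) + p(k-15) - ... (offsets j(3j∓1)/2, signs ++--, p(0)=1, p(<0)=0).
DP table for k = 0..94: p(0)=1, p(1)=1, p(2)=2, p(3)=3, p(4)=5, p(5)=7, p(6)=11, p(7)=15, p(8)=22, p(9)=30, p(10)=42, p(11)=56, p(12)=77, p(13)=101, p(14)=135, p(15)=176, p(16)=231, p(17)=297, p(18)=385, p(19)=490, p(20)=627, p(21)=792, p(22)=1002, p(23)=1255, p(24)=1575, p(25)=1958, p(26)=2436, p(27)=3010, p(28)=3718, p(29)=4565, p(30)=5604, p(31)=6842, p(32)=8349, p(33)=10143, p(34)=12310, p(35)=14883, p(36)=17977, p(37)=21637, p(38)=26015, p(39)=31185, p(40)=37338, p(41)=44583, p(42)=53174, p(43)=63261, p(44)=75175, p(45)=89134, p(46)=105558, p(47)=124754, p(48)=147273, p(49)=173525, p(50)=204226, p(51)=239943, p(52)=281589, p(53)=329931, p(54)=386155, p(55)=451276, p(56)=526823, p(57)=614154, p(58)=715220, p(59)=831820, p(60)=966467, p(61)=1121505, p(62)=1300156, p(63)=1505499, p(64)=1741630, p(65)=2012558, p(66)=2323520, p(67)=2679689, p(68)=3087735, p(69)=3554345, p(70)=4087968, p(71)=4697205, p(72)=5392783, p(73)=6185689, p(74)=7089500, p(75)=8118264, p(76)=9289091, p(77)=10619863, p(78)=12132164, p(79)=13848650, p(80)=15796476, p(81)=18004327, p(82)=20506255, p(83)=23338469, p(84)=26543660, p(85)=30167357, p(86)=34262962, p(87)=38887673, p(88)=44108109, p(89)=49995925, p(90)=56634173, p(91)=64112359, p(92)=72533807, p(93)=82010177, p(94)=92669720.
Final step: p(95) = p(94) + p(93) - p(90) - p(88) + p(83) + p(80) - p(73) - p(69) + p(60) + p(55) - p(44) - p(38) + p(25) + p(18) - p(3)
= 92669720 + 82010177 - 56634173 - 44108109 + 23338469 + 15796476 - 6185689 - 3554345 + 966467 + 451276 - 75175 - 26015 + 1958 + 385 - 3
= 104651419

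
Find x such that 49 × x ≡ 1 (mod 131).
123

gcd(49, 131) = 1, so the inverse exists.
Extended Euclidean algorithm on (131, 49):
131 = 2 × 49 + 33  ⟹  33 = (1)·131 + (-2)·49
49 = 1 × 33 + 16  ⟹  16 = (-1)·131 + (3)·49
33 = 2 × 16 + 1  ⟹  1 = (3)·131 + (-8)·49
So (-8)·49 ≡ 1 (mod 131), i.e. 49^(-1) ≡ -8 ≡ 123 (mod 131).
Check: 49 × 123 = 6027 ≡ 1 (mod 131)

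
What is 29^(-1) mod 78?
35

gcd(29, 78) = 1, so the inverse exists.
Extended Euclidean algorithm on (78, 29):
78 = 2 × 29 + 20  ⟹  20 = (1)·78 + (-2)·29
29 = 1 × 20 + 9  ⟹  9 = (-1)·78 + (3)·29
20 = 2 × 9 + 2  ⟹  2 = (3)·78 + (-8)·29
9 = 4 × 2 + 1  ⟹  1 = (-13)·78 + (35)·29
So (35)·29 ≡ 1 (mod 78), i.e. 29^(-1) ≡ 35 (mod 78).
Check: 29 × 35 = 1015 ≡ 1 (mod 78)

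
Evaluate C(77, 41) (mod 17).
12

Using Lucas' theorem:
Write n=77 and k=41 in base 17:
n in base 17: [4, 9]
k in base 17: [2, 7]
C(77,41) mod 17 = ∏ C(n_i, k_i) mod 17
Digit binomials (mod 17): C(4,2) = 6; C(9,7) = 36 ≡ 2
Product: 6 × 2 = 12 ≡ 12 (mod 17)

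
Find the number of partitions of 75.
8118264

p(n) counts ways to write n as a sum of positive integers (order ignored).
Euler's pentagonal recurrence: p(k) = p(k-1) + p(k-2) - p(k-5) - p(k-7) + p(k-12) + p(k-15) - ... (offsets j(3j∓1)/2, signs ++--, p(0)=1, p(<0)=0).
DP table for k = 0..74: p(0)=1, p(1)=1, p(2)=2, p(3)=3, p(4)=5, p(5)=7, p(6)=11, p(7)=15, p(8)=22, p(9)=30, p(10)=42, p(11)=56, p(12)=77, p(13)=101, p(14)=135, p(15)=176, p(16)=231, p(17)=297, p(18)=385, p(19)=490, p(20)=627, p(21)=792, p(22)=1002, p(23)=1255, p(24)=1575, p(25)=1958, p(26)=2436, p(27)=3010, p(28)=3718, p(29)=4565, p(30)=5604, p(31)=6842, p(32)=8349, p(33)=10143, p(34)=12310, p(35)=14883, p(36)=17977, p(37)=21637, p(38)=26015, p(39)=31185, p(40)=37338, p(41)=44583, p(42)=53174, p(43)=63261, p(44)=75175, p(45)=89134, p(46)=105558, p(47)=124754, p(48)=147273, p(49)=173525, p(50)=204226, p(51)=239943, p(52)=281589, p(53)=329931, p(54)=386155, p(55)=451276, p(56)=526823, p(57)=614154, p(58)=715220, p(59)=831820, p(60)=966467, p(61)=1121505, p(62)=1300156, p(63)=1505499, p(64)=1741630, p(65)=2012558, p(66)=2323520, p(67)=2679689, p(68)=3087735, p(69)=3554345, p(70)=4087968, p(71)=4697205, p(72)=5392783, p(73)=6185689, p(74)=7089500.
Final step: p(75) = p(74) + p(73) - p(70) - p(68) + p(63) + p(60) - p(53) - p(49) + p(40) + p(35) - p(24) - p(18) + p(5)
= 7089500 + 6185689 - 4087968 - 3087735 + 1505499 + 966467 - 329931 - 173525 + 37338 + 14883 - 1575 - 385 + 7
= 8118264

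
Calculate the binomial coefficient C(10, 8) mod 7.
3

Using Lucas' theorem:
Write n=10 and k=8 in base 7:
n in base 7: [1, 3]
k in base 7: [1, 1]
C(10,8) mod 7 = ∏ C(n_i, k_i) mod 7
Digit binomials (mod 7): C(1,1) = 1; C(3,1) = 3
Product: 1 × 3 = 3 ≡ 3 (mod 7)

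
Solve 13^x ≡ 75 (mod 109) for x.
24

Baby-step giant-step with step n = ⌈√109⌉ = 11.
Baby steps 13^j mod 109 (j:value) for j=0..10: 0:1, 1:13, 2:60, 3:17, 4:3, 5:39, 6:71, 7:51, 8:9, 9:8, 10:104.
Giant-step multiplier: 13^(-11) ≡ 13^(108-11) = 13^97 ≡ 57 (mod 109).
Giant steps γ_i = 75·57^i mod 109: γ_0=75, γ_1=24, γ_2=60 (in table at j=2).
x = i·n + j = 2·11 + 2 = 24.
Check: 13^24 ≡ 75 (mod 109).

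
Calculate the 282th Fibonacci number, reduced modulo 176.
56

Matrix identity: Q^n = [[F_(n+1), F_n], [F_n, F_(n-1)]] with Q = [[1,1],[1,0]].
n = 282 = 100011010₂. Square-and-multiply, entries mod 176:
Q^1 = [[1,1],[1,0]]
Q^2 = (Q^1)² = [[2,1],[1,1]]
Q^4 = (Q^2)² = [[5,3],[3,2]]
Q^8 = (Q^4)² = [[34,21],[21,13]]
Q^17 = (Q^8)²·Q = [[120,13],[13,107]]
Q^35 = (Q^17)²·Q = [[96,137],[137,135]]
Q^70 = (Q^35)² = [[1,143],[143,34]]
Q^141 = (Q^70)²·Q = [[111,34],[34,77]]
Q^282 = (Q^141)² = [[101,56],[56,45]]
F_282 mod 176 = Q^282[0][1] = 56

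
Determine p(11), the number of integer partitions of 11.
56

p(n) counts ways to write n as a sum of positive integers (order ignored).
Euler's pentagonal recurrence: p(k) = p(k-1) + p(k-2) - p(k-5) - p(k-7) + p(k-12) + p(k-15) - ... (offsets j(3j∓1)/2, signs ++--, p(0)=1, p(<0)=0).
DP table for k = 0..10: p(0)=1, p(1)=1, p(2)=2, p(3)=3, p(4)=5, p(5)=7, p(6)=11, p(7)=15, p(8)=22, p(9)=30, p(10)=42.
Final step: p(11) = p(10) + p(9) - p(6) - p(4)
= 42 + 30 - 11 - 5
= 56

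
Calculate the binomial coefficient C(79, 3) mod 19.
1

Using Lucas' theorem:
Write n=79 and k=3 in base 19:
n in base 19: [4, 3]
k in base 19: [0, 3]
C(79,3) mod 19 = ∏ C(n_i, k_i) mod 19
Digit binomials (mod 19): C(4,0) = 1; C(3,3) = 1
Product: 1 × 1 = 1 ≡ 1 (mod 19)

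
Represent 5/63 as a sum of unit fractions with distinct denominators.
1/13 + 1/410 + 1/335790

Greedy algorithm:
5/63: ceiling(63/5) = 13, use 1/13
2/819: ceiling(819/2) = 410, use 1/410
1/335790: ceiling(335790/1) = 335790, use 1/335790
Result: 5/63 = 1/13 + 1/410 + 1/335790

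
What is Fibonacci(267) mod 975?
428

Matrix identity: Q^n = [[F_(n+1), F_n], [F_n, F_(n-1)]] with Q = [[1,1],[1,0]].
n = 267 = 100001011₂. Square-and-multiply, entries mod 975:
Q^1 = [[1,1],[1,0]]
Q^2 = (Q^1)² = [[2,1],[1,1]]
Q^4 = (Q^2)² = [[5,3],[3,2]]
Q^8 = (Q^4)² = [[34,21],[21,13]]
Q^16 = (Q^8)² = [[622,12],[12,610]]
Q^33 = (Q^16)²·Q = [[112,928],[928,159]]
Q^66 = (Q^33)² = [[128,913],[913,190]]
Q^133 = (Q^66)²·Q = [[512,728],[728,759]]
Q^267 = (Q^133)²·Q = [[441,428],[428,13]]
F_267 mod 975 = Q^267[0][1] = 428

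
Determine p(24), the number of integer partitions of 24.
1575

p(n) counts ways to write n as a sum of positive integers (order ignored).
Euler's pentagonal recurrence: p(k) = p(k-1) + p(k-2) - p(k-5) - p(k-7) + p(k-12) + p(k-15) - ... (offsets j(3j∓1)/2, signs ++--, p(0)=1, p(<0)=0).
DP table for k = 0..23: p(0)=1, p(1)=1, p(2)=2, p(3)=3, p(4)=5, p(5)=7, p(6)=11, p(7)=15, p(8)=22, p(9)=30, p(10)=42, p(11)=56, p(12)=77, p(13)=101, p(14)=135, p(15)=176, p(16)=231, p(17)=297, p(18)=385, p(19)=490, p(20)=627, p(21)=792, p(22)=1002, p(23)=1255.
Final step: p(24) = p(23) + p(22) - p(19) - p(17) + p(12) + p(9) - p(2)
= 1255 + 1002 - 490 - 297 + 77 + 30 - 2
= 1575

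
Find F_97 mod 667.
1

Matrix identity: Q^n = [[F_(n+1), F_n], [F_n, F_(n-1)]] with Q = [[1,1],[1,0]].
n = 97 = 1100001₂. Square-and-multiply, entries mod 667:
Q^1 = [[1,1],[1,0]]
Q^3 = (Q^1)²·Q = [[3,2],[2,1]]
Q^6 = (Q^3)² = [[13,8],[8,5]]
Q^12 = (Q^6)² = [[233,144],[144,89]]
Q^24 = (Q^12)² = [[321,345],[345,643]]
Q^48 = (Q^24)² = [[622,414],[414,208]]
Q^97 = (Q^48)²·Q = [[116,1],[1,115]]
F_97 mod 667 = Q^97[0][1] = 1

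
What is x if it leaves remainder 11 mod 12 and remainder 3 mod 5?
23

Using Chinese Remainder Theorem:
M = 12 × 5 = 60
M1 = 5, M2 = 12
y1 = 5^(-1) mod 12 = 5
y2 = 12^(-1) mod 5 = 3
x = (11×5×5 + 3×12×3) mod 60 = 23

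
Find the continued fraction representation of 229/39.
[5; 1, 6, 1, 4]

Euclidean algorithm steps:
229 = 5 × 39 + 34
39 = 1 × 34 + 5
34 = 6 × 5 + 4
5 = 1 × 4 + 1
4 = 4 × 1 + 0
Continued fraction: [5; 1, 6, 1, 4]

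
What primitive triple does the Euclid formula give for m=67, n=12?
(4345, 1608, 4633)

Euclid's formula: a = m² - n², b = 2mn, c = m² + n²
m = 67, n = 12
a = 67² - 12² = 4489 - 144 = 4345
b = 2 × 67 × 12 = 1608
c = 67² + 12² = 4489 + 144 = 4633
Verification: 4345² + 1608² = 18879025 + 2585664 = 21464689 = 4633² ✓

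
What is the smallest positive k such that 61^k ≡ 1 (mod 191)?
190

191 is prime, so ord(61) divides φ(191) = 190.
Divisors of 190: 1, 2, 5, 10, 19, 38, 95, 190.
Repeated squaring: 61^1 ≡ 61, 61^2 ≡ 92, 61^4 ≡ 60, 61^8 ≡ 162, 61^16 ≡ 77, 61^32 ≡ 8, 61^64 ≡ 64, 61^128 ≡ 85 (mod 191).
Test 61^d mod 191 for each divisor d in increasing order:
61^1 ≡ 61
61^2 ≡ 92
61^5 = 61^4·61^1 ≡ 31
61^10 = 61^8·61^2 ≡ 6
61^19 = 61^16·61^2·61^1 ≡ 82
61^38 = 61^32·61^4·61^2 ≡ 39
61^95 = 61^64·61^16·61^8·61^4·61^2·61^1 ≡ 190
61^190 = 61^128·61^32·61^16·61^8·61^4·61^2 ≡ 1  ← first divisor giving 1
The order is 190.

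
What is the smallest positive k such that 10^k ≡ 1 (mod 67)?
33

67 is prime, so ord(10) divides φ(67) = 66.
Divisors of 66: 1, 2, 3, 6, 11, 22, 33, 66.
Repeated squaring: 10^1 ≡ 10, 10^2 ≡ 33, 10^4 ≡ 17, 10^8 ≡ 21, 10^16 ≡ 39, 10^32 ≡ 47, 10^64 ≡ 65 (mod 67).
Test 10^d mod 67 for each divisor d in increasing order:
10^1 ≡ 10
10^2 ≡ 33
10^3 = 10^2·10^1 ≡ 62
10^6 = 10^4·10^2 ≡ 25
10^11 = 10^8·10^2·10^1 ≡ 29
10^22 = 10^16·10^4·10^2 ≡ 37
10^33 = 10^32·10^1 ≡ 1  ← first divisor giving 1
The order is 33.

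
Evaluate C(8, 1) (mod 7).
1

Using Lucas' theorem:
Write n=8 and k=1 in base 7:
n in base 7: [1, 1]
k in base 7: [0, 1]
C(8,1) mod 7 = ∏ C(n_i, k_i) mod 7
Digit binomials (mod 7): C(1,0) = 1; C(1,1) = 1
Product: 1 × 1 = 1 ≡ 1 (mod 7)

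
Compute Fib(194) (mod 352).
289

Matrix identity: Q^n = [[F_(n+1), F_n], [F_n, F_(n-1)]] with Q = [[1,1],[1,0]].
n = 194 = 11000010₂. Square-and-multiply, entries mod 352:
Q^1 = [[1,1],[1,0]]
Q^3 = (Q^1)²·Q = [[3,2],[2,1]]
Q^6 = (Q^3)² = [[13,8],[8,5]]
Q^12 = (Q^6)² = [[233,144],[144,89]]
Q^24 = (Q^12)² = [[49,256],[256,145]]
Q^48 = (Q^24)² = [[1,32],[32,321]]
Q^97 = (Q^48)²·Q = [[65,321],[321,96]]
Q^194 = (Q^97)² = [[258,289],[289,321]]
F_194 mod 352 = Q^194[0][1] = 289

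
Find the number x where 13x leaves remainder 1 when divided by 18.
7

gcd(13, 18) = 1, so the inverse exists.
Extended Euclidean algorithm on (18, 13):
18 = 1 × 13 + 5  ⟹  5 = (1)·18 + (-1)·13
13 = 2 × 5 + 3  ⟹  3 = (-2)·18 + (3)·13
5 = 1 × 3 + 2  ⟹  2 = (3)·18 + (-4)·13
3 = 1 × 2 + 1  ⟹  1 = (-5)·18 + (7)·13
So (7)·13 ≡ 1 (mod 18), i.e. 13^(-1) ≡ 7 (mod 18).
Check: 13 × 7 = 91 ≡ 1 (mod 18)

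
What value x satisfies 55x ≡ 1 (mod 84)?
55

gcd(55, 84) = 1, so the inverse exists.
Extended Euclidean algorithm on (84, 55):
84 = 1 × 55 + 29  ⟹  29 = (1)·84 + (-1)·55
55 = 1 × 29 + 26  ⟹  26 = (-1)·84 + (2)·55
29 = 1 × 26 + 3  ⟹  3 = (2)·84 + (-3)·55
26 = 8 × 3 + 2  ⟹  2 = (-17)·84 + (26)·55
3 = 1 × 2 + 1  ⟹  1 = (19)·84 + (-29)·55
So (-29)·55 ≡ 1 (mod 84), i.e. 55^(-1) ≡ -29 ≡ 55 (mod 84).
Check: 55 × 55 = 3025 ≡ 1 (mod 84)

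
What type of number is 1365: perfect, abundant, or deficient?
deficient

Proper divisors of 1365: sum = 1 + 3 + 5 + 7 + 13 + 15 + 21 + 35 + 39 + 65 + 91 + 105 + 195 + 273 + 455 = 1323
Since 1323 < 1365, 1365 is deficient.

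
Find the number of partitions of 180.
684957390936

p(n) counts ways to write n as a sum of positive integers (order ignored).
Euler's pentagonal recurrence: p(k) = p(k-1) + p(k-2) - p(k-5) - p(k-7) + p(k-12) + p(k-15) - ... (offsets j(3j∓1)/2, signs ++--, p(0)=1, p(<0)=0).
DP table for k = 0..179: p(0)=1, p(1)=1, p(2)=2, p(3)=3, p(4)=5, p(5)=7, p(6)=11, p(7)=15, p(8)=22, p(9)=30, p(10)=42, p(11)=56, p(12)=77, p(13)=101, p(14)=135, p(15)=176, p(16)=231, p(17)=297, p(18)=385, p(19)=490, p(20)=627, p(21)=792, p(22)=1002, p(23)=1255, p(24)=1575, p(25)=1958, p(26)=2436, p(27)=3010, p(28)=3718, p(29)=4565, p(30)=5604, p(31)=6842, p(32)=8349, p(33)=10143, p(34)=12310, p(35)=14883, p(36)=17977, p(37)=21637, p(38)=26015, p(39)=31185, p(40)=37338, p(41)=44583, p(42)=53174, p(43)=63261, p(44)=75175, p(45)=89134, p(46)=105558, p(47)=124754, p(48)=147273, p(49)=173525, p(50)=204226, p(51)=239943, p(52)=281589, p(53)=329931, p(54)=386155, p(55)=451276, p(56)=526823, p(57)=614154, p(58)=715220, p(59)=831820, p(60)=966467, p(61)=1121505, p(62)=1300156, p(63)=1505499, p(64)=1741630, p(65)=2012558, p(66)=2323520, p(67)=2679689, p(68)=3087735, p(69)=3554345, p(70)=4087968, p(71)=4697205, p(72)=5392783, p(73)=6185689, p(74)=7089500, p(75)=8118264, p(76)=9289091, p(77)=10619863, p(78)=12132164, p(79)=13848650, p(80)=15796476, p(81)=18004327, p(82)=20506255, p(83)=23338469, p(84)=26543660, p(85)=30167357, p(86)=34262962, p(87)=38887673, p(88)=44108109, p(89)=49995925, p(90)=56634173, p(91)=64112359, p(92)=72533807, p(93)=82010177, p(94)=92669720, p(95)=104651419, p(96)=118114304, p(97)=133230930, p(98)=150198136, p(99)=169229875, p(100)=190569292, p(101)=214481126, p(102)=241265379, p(103)=271248950, p(104)=304801365, p(105)=342325709, p(106)=384276336, p(107)=431149389, p(108)=483502844, p(109)=541946240, p(110)=607163746, p(111)=679903203, p(112)=761002156, p(113)=851376628, p(114)=952050665, p(115)=1064144451, p(116)=1188908248, p(117)=1327710076, p(118)=1482074143, p(119)=1653668665, p(120)=1844349560, p(121)=2056148051, p(122)=2291320912, p(123)=2552338241, p(124)=2841940500, p(125)=3163127352, p(126)=3519222692, p(127)=3913864295, p(128)=4351078600, p(129)=4835271870, p(130)=5371315400, p(131)=5964539504, p(132)=6620830889, p(133)=7346629512, p(134)=8149040695, p(135)=9035836076, p(136)=10015581680, p(137)=11097645016, p(138)=12292341831, p(139)=13610949895, p(140)=15065878135, p(141)=16670689208, p(142)=18440293320, p(143)=20390982757, p(144)=22540654445, p(145)=24908858009, p(146)=27517052599, p(147)=30388671978, p(148)=33549419497, p(149)=37027355200, p(150)=40853235313, p(151)=45060624582, p(152)=49686288421, p(153)=54770336324, p(154)=60356673280, p(155)=66493182097, p(156)=73232243759, p(157)=80630964769, p(158)=88751778802, p(159)=97662728555, p(160)=107438159466, p(161)=118159068427, p(162)=129913904637, p(163)=142798995930, p(164)=156919475295, p(165)=172389800255, p(166)=189334822579, p(167)=207890420102, p(168)=228204732751, p(169)=250438925115, p(170)=274768617130, p(171)=301384802048, p(172)=330495499613, p(173)=362326859895, p(174)=397125074750, p(175)=435157697830, p(176)=476715857290, p(177)=522115831195, p(178)=571701605655, p(179)=625846753120.
Final step: p(180) = p(179) + p(178) - p(175) - p(173) + p(168) + p(165) - p(158) - p(154) + p(145) + p(140) - p(129) - p(123) + p(110) + p(103) - p(88) - p(80) + p(63) + p(54) - p(35) - p(25) + p(4)
= 625846753120 + 571701605655 - 435157697830 - 362326859895 + 228204732751 + 172389800255 - 88751778802 - 60356673280 + 24908858009 + 15065878135 - 4835271870 - 2552338241 + 607163746 + 271248950 - 44108109 - 15796476 + 1505499 + 386155 - 14883 - 1958 + 5
= 684957390936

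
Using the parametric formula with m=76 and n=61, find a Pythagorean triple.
(2055, 9272, 9497)

Euclid's formula: a = m² - n², b = 2mn, c = m² + n²
m = 76, n = 61
a = 76² - 61² = 5776 - 3721 = 2055
b = 2 × 76 × 61 = 9272
c = 76² + 61² = 5776 + 3721 = 9497
Verification: 2055² + 9272² = 4223025 + 85969984 = 90193009 = 9497² ✓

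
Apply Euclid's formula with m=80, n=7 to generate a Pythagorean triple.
(6351, 1120, 6449)

Euclid's formula: a = m² - n², b = 2mn, c = m² + n²
m = 80, n = 7
a = 80² - 7² = 6400 - 49 = 6351
b = 2 × 80 × 7 = 1120
c = 80² + 7² = 6400 + 49 = 6449
Verification: 6351² + 1120² = 40335201 + 1254400 = 41589601 = 6449² ✓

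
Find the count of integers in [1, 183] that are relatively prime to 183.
120

183 = 3 × 61
φ(n) = n × ∏(1 - 1/p) for each prime p dividing n
φ(183) = 183 × (1 - 1/3) × (1 - 1/61) = 120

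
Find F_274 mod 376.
375

Matrix identity: Q^n = [[F_(n+1), F_n], [F_n, F_(n-1)]] with Q = [[1,1],[1,0]].
n = 274 = 100010010₂. Square-and-multiply, entries mod 376:
Q^1 = [[1,1],[1,0]]
Q^2 = (Q^1)² = [[2,1],[1,1]]
Q^4 = (Q^2)² = [[5,3],[3,2]]
Q^8 = (Q^4)² = [[34,21],[21,13]]
Q^17 = (Q^8)²·Q = [[328,93],[93,235]]
Q^34 = (Q^17)² = [[49,95],[95,330]]
Q^68 = (Q^34)² = [[146,285],[285,237]]
Q^137 = (Q^68)²·Q = [[8,269],[269,115]]
Q^274 = (Q^137)² = [[233,375],[375,234]]
F_274 mod 376 = Q^274[0][1] = 375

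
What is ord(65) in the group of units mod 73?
6

73 is prime, so ord(65) divides φ(73) = 72.
Divisors of 72: 1, 2, 3, 4, 6, 8, 9, 12, 18, 24, 36, 72.
Repeated squaring: 65^1 ≡ 65, 65^2 ≡ 64, 65^4 ≡ 8, 65^8 ≡ 64, 65^16 ≡ 8, 65^32 ≡ 64, 65^64 ≡ 8 (mod 73).
Test 65^d mod 73 for each divisor d in increasing order:
65^1 ≡ 65
65^2 ≡ 64
65^3 = 65^2·65^1 ≡ 72
65^4 ≡ 8
65^6 = 65^4·65^2 ≡ 1  ← first divisor giving 1
The order is 6.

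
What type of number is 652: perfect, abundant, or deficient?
deficient

Proper divisors of 652: sum = 1 + 2 + 4 + 163 + 326 = 496
Since 496 < 652, 652 is deficient.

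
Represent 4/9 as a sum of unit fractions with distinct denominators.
1/3 + 1/9

Greedy algorithm:
4/9: ceiling(9/4) = 3, use 1/3
1/9: ceiling(9/1) = 9, use 1/9
Result: 4/9 = 1/3 + 1/9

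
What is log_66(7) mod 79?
5

Baby-step giant-step with step n = ⌈√79⌉ = 9.
Baby steps 66^j mod 79 (j:value) for j=0..8: 0:1, 1:66, 2:11, 3:15, 4:42, 5:7, 6:67, 7:77, 8:26.
h = 7 is already in the table at j=5, so x = 5.
Check: 66^5 ≡ 7 (mod 79).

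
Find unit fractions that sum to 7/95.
1/14 + 1/444 + 1/295260

Greedy algorithm:
7/95: ceiling(95/7) = 14, use 1/14
3/1330: ceiling(1330/3) = 444, use 1/444
1/295260: ceiling(295260/1) = 295260, use 1/295260
Result: 7/95 = 1/14 + 1/444 + 1/295260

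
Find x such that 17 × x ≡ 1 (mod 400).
353

gcd(17, 400) = 1, so the inverse exists.
Extended Euclidean algorithm on (400, 17):
400 = 23 × 17 + 9  ⟹  9 = (1)·400 + (-23)·17
17 = 1 × 9 + 8  ⟹  8 = (-1)·400 + (24)·17
9 = 1 × 8 + 1  ⟹  1 = (2)·400 + (-47)·17
So (-47)·17 ≡ 1 (mod 400), i.e. 17^(-1) ≡ -47 ≡ 353 (mod 400).
Check: 17 × 353 = 6001 ≡ 1 (mod 400)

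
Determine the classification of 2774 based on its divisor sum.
deficient

Proper divisors of 2774: sum = 1 + 2 + 19 + 38 + 73 + 146 + 1387 = 1666
Since 1666 < 2774, 2774 is deficient.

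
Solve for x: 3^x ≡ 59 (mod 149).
67

Baby-step giant-step with step n = ⌈√149⌉ = 13.
Baby steps 3^j mod 149 (j:value) for j=0..12: 0:1, 1:3, 2:9, 3:27, 4:81, 5:94, 6:133, 7:101, 8:5, 9:15, 10:45, 11:135, 12:107.
Giant-step multiplier: 3^(-13) ≡ 3^(148-13) = 3^135 ≡ 13 (mod 149).
Giant steps γ_i = 59·13^i mod 149: γ_0=59, γ_1=22, γ_2=137, γ_3=142, γ_4=58, γ_5=9 (in table at j=2).
x = i·n + j = 5·13 + 2 = 67.
Check: 3^67 ≡ 59 (mod 149).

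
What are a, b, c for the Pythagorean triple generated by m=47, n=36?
(913, 3384, 3505)

Euclid's formula: a = m² - n², b = 2mn, c = m² + n²
m = 47, n = 36
a = 47² - 36² = 2209 - 1296 = 913
b = 2 × 47 × 36 = 3384
c = 47² + 36² = 2209 + 1296 = 3505
Verification: 913² + 3384² = 833569 + 11451456 = 12285025 = 3505² ✓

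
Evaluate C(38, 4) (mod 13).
1

Using Lucas' theorem:
Write n=38 and k=4 in base 13:
n in base 13: [2, 12]
k in base 13: [0, 4]
C(38,4) mod 13 = ∏ C(n_i, k_i) mod 13
Digit binomials (mod 13): C(2,0) = 1; C(12,4) = 495 ≡ 1
Product: 1 × 1 = 1 ≡ 1 (mod 13)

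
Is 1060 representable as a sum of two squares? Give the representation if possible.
6² + 32² (a=6, b=32)

Factorization: 1060 = 2^2 × 5 × 53
By Fermat: n is sum of two squares iff every prime p ≡ 3 (mod 4) appears to even power.
All primes ≡ 3 (mod 4) appear to even power.
Search a = 0, 1, 2, … for 1060 - a² a perfect square: first hit at a = 6: 1060 - 36 = 1024 = 32².
1060 = 6² + 32² = 36 + 1024 ✓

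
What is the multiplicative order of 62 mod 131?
13

131 is prime, so ord(62) divides φ(131) = 130.
Divisors of 130: 1, 2, 5, 10, 13, 26, 65, 130.
Repeated squaring: 62^1 ≡ 62, 62^2 ≡ 45, 62^4 ≡ 60, 62^8 ≡ 63, 62^16 ≡ 39, 62^32 ≡ 80, 62^64 ≡ 112, 62^128 ≡ 99 (mod 131).
Test 62^d mod 131 for each divisor d in increasing order:
62^1 ≡ 62
62^2 ≡ 45
62^5 = 62^4·62^1 ≡ 52
62^10 = 62^8·62^2 ≡ 84
62^13 = 62^8·62^4·62^1 ≡ 1  ← first divisor giving 1
The order is 13.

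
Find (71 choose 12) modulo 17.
0

Using Lucas' theorem:
Write n=71 and k=12 in base 17:
n in base 17: [4, 3]
k in base 17: [0, 12]
C(71,12) mod 17 = ∏ C(n_i, k_i) mod 17
Digit binomials (mod 17): C(4,0) = 1; C(3,12) = 0 (k_i > n_i)
Product: 1 × 0 = 0 ≡ 0 (mod 17)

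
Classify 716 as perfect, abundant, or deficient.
deficient

Proper divisors of 716: sum = 1 + 2 + 4 + 179 + 358 = 544
Since 544 < 716, 716 is deficient.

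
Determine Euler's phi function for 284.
140

284 = 2^2 × 71
φ(n) = n × ∏(1 - 1/p) for each prime p dividing n
φ(284) = 284 × (1 - 1/2) × (1 - 1/71) = 140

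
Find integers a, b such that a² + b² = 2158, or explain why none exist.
Not possible

Factorization: 2158 = 2 × 13 × 83
By Fermat: n is sum of two squares iff every prime p ≡ 3 (mod 4) appears to even power.
Prime(s) ≡ 3 (mod 4) with odd exponent: [(83, 1)]
Therefore 2158 cannot be expressed as a² + b².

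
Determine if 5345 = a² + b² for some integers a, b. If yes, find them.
4² + 73² (a=4, b=73)

Factorization: 5345 = 5 × 1069
By Fermat: n is sum of two squares iff every prime p ≡ 3 (mod 4) appears to even power.
All primes ≡ 3 (mod 4) appear to even power.
Search a = 0, 1, 2, … for 5345 - a² a perfect square: first hit at a = 4: 5345 - 16 = 5329 = 73².
5345 = 4² + 73² = 16 + 5329 ✓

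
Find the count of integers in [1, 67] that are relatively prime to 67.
66

67 = 67
φ(n) = n × ∏(1 - 1/p) for each prime p dividing n
φ(67) = 67 × (1 - 1/67) = 66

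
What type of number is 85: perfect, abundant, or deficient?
deficient

Proper divisors of 85: sum = 1 + 5 + 17 = 23
Since 23 < 85, 85 is deficient.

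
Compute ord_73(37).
9

73 is prime, so ord(37) divides φ(73) = 72.
Divisors of 72: 1, 2, 3, 4, 6, 8, 9, 12, 18, 24, 36, 72.
Repeated squaring: 37^1 ≡ 37, 37^2 ≡ 55, 37^4 ≡ 32, 37^8 ≡ 2, 37^16 ≡ 4, 37^32 ≡ 16, 37^64 ≡ 37 (mod 73).
Test 37^d mod 73 for each divisor d in increasing order:
37^1 ≡ 37
37^2 ≡ 55
37^3 = 37^2·37^1 ≡ 64
37^4 ≡ 32
37^6 = 37^4·37^2 ≡ 8
37^8 ≡ 2
37^9 = 37^8·37^1 ≡ 1  ← first divisor giving 1
The order is 9.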